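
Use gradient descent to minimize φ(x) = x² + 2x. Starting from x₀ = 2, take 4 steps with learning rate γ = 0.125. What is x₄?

-0.05078125

φ′(x) = 2x + 2
Step 1: φ′(2) = 6; x₁ = 2 − 0.125·6 = 1.25
Step 2: φ′(1.25) = 4.5; x₂ = 1.25 − 0.125·4.5 = 0.6875
Step 3: φ′(0.6875) = 3.375; x₃ = 0.6875 − 0.125·3.375 = 0.265625
Step 4: φ′(0.265625) = 2.53125; x₄ = 0.265625 − 0.125·2.53125 = -0.05078125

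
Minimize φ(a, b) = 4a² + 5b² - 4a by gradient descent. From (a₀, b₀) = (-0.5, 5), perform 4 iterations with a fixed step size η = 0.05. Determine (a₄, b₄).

(0.3704, 0.3125)

∇φ = (8a - 4, 10b)
Step 1: at (-0.5, 5), ∇φ = (-8, 50) → (-0.5, 5) − 0.05·(-8, 50) = (-0.1, 2.5)
Step 2: at (-0.1, 2.5), ∇φ = (-4.8, 25) → (-0.1, 2.5) − 0.05·(-4.8, 25) = (0.14, 1.25)
Step 3: at (0.14, 1.25), ∇φ = (-2.88, 12.5) → (0.14, 1.25) − 0.05·(-2.88, 12.5) = (0.284, 0.625)
Step 4: at (0.284, 0.625), ∇φ = (-1.728, 6.25) → (0.284, 0.625) − 0.05·(-1.728, 6.25) = (0.3704, 0.3125)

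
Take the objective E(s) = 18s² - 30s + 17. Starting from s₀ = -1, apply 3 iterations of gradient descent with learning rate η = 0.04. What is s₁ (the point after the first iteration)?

E′(s) = 36s - 30
s₁ = -1 − 0.04·(-66) = 1.64

1.64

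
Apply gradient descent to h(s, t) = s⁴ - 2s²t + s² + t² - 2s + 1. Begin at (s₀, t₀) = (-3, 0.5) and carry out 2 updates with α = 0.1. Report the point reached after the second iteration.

∇h = (4s³ - 4st + 2s - 2, -2s² + 2t)
Step 1: at (-3, 0.5), ∇h = (-110, -17) → (-3, 0.5) − 0.1·(-110, -17) = (8, 2.2)
Step 2: at (8, 2.2), ∇h = (1991.6, -123.6) → (8, 2.2) − 0.1·(1991.6, -123.6) = (-191.16, 14.56)

(-191.16, 14.56)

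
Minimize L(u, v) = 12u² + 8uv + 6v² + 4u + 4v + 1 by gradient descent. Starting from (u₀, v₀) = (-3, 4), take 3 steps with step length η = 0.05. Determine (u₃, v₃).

(-0.528, 0.728)

∇L = (24u + 8v + 4, 8u + 12v + 4)
Step 1: at (-3, 4), ∇L = (-36, 28) → (-3, 4) − 0.05·(-36, 28) = (-1.2, 2.6)
Step 2: at (-1.2, 2.6), ∇L = (-4, 25.6) → (-1.2, 2.6) − 0.05·(-4, 25.6) = (-1, 1.32)
Step 3: at (-1, 1.32), ∇L = (-9.44, 11.84) → (-1, 1.32) − 0.05·(-9.44, 11.84) = (-0.528, 0.728)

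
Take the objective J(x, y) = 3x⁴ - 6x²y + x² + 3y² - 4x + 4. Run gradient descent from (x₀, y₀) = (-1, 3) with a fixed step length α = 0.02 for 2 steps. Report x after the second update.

-1.52275456

∇J = (12x³ - 12xy + 2x - 4, -6x² + 6y)
(x₁, y₁) = (-1, 3) − 0.02·(18, 12) = (-1.36, 2.76)
(x₂, y₂) = (-1.36, 2.76) − 0.02·(8.137728, 5.4624) = (-1.52275456, 2.650752)
x = -1.52275456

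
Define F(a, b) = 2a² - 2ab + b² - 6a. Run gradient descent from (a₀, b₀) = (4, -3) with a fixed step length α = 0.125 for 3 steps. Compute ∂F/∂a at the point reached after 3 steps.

-0.625

∇F = (4a - 2b - 6, -2a + 2b)
Step 1: at (4, -3), ∇F = (16, -14) → (4, -3) − 0.125·(16, -14) = (2, -1.25)
Step 2: at (2, -1.25), ∇F = (4.5, -6.5) → (2, -1.25) − 0.125·(4.5, -6.5) = (1.4375, -0.4375)
Step 3: at (1.4375, -0.4375), ∇F = (0.625, -3.75) → (1.4375, -0.4375) − 0.125·(0.625, -3.75) = (1.359375, 0.03125)
∂F/∂a at (1.359375, 0.03125) = -0.625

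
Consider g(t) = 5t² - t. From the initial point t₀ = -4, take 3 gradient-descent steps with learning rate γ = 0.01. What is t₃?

-2.8889

g′(t) = 10t - 1
t₁ = -4 − 0.01·(-41) = -3.59
t₂ = -3.59 − 0.01·(-36.9) = -3.221
t₃ = -3.221 − 0.01·(-33.21) = -2.8889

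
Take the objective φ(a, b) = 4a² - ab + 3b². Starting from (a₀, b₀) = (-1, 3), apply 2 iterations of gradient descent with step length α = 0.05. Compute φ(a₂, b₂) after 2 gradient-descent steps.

6.3342875

∇φ = (8a - b, -a + 6b)
Step 1: at (-1, 3), ∇φ = (-11, 19) → (-1, 3) − 0.05·(-11, 19) = (-0.45, 2.05)
Step 2: at (-0.45, 2.05), ∇φ = (-5.65, 12.75) → (-0.45, 2.05) − 0.05·(-5.65, 12.75) = (-0.1675, 1.4125)
φ(-0.1675, 1.4125) = 6.3342875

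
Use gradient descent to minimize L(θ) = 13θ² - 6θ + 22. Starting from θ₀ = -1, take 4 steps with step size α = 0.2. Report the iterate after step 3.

L′(θ) = 26θ - 6
θ₁ = -1 − 0.2·(-32) = 5.4
θ₂ = 5.4 − 0.2·134.4 = -21.48
θ₃ = -21.48 − 0.2·(-564.48) = 91.416

91.416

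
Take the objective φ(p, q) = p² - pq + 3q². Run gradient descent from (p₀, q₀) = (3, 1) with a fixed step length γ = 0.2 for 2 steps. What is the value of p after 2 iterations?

1.28

∇φ = (2p - q, -p + 6q)
(p₁, q₁) = (3, 1) − 0.2·(5, 3) = (2, 0.4)
(p₂, q₂) = (2, 0.4) − 0.2·(3.6, 0.4) = (1.28, 0.32)
p = 1.28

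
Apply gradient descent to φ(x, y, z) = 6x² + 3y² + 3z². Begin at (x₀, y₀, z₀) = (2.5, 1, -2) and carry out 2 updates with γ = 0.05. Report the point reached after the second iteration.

(0.4, 0.49, -0.98)

∇φ = (12x, 6y, 6z)
Step 1: at (2.5, 1, -2), ∇φ = (30, 6, -12) → (2.5, 1, -2) − 0.05·(30, 6, -12) = (1, 0.7, -1.4)
Step 2: at (1, 0.7, -1.4), ∇φ = (12, 4.2, -8.4) → (1, 0.7, -1.4) − 0.05·(12, 4.2, -8.4) = (0.4, 0.49, -0.98)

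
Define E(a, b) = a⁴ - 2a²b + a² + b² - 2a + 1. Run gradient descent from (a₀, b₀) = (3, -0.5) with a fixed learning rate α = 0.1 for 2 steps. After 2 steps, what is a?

∇E = (4a³ - 4ab + 2a - 2, -2a² + 2b)
(a₁, b₁) = (3, -0.5) − 0.1·(118, -19) = (-8.8, 1.4)
(a₂, b₂) = (-8.8, 1.4) − 0.1·(-2696.208, -152.08) = (260.8208, 16.608)
a = 260.8208

260.8208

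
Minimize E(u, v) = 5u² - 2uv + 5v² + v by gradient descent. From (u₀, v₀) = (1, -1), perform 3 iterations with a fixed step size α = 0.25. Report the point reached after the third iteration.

∇E = (10u - 2v, -2u + 10v + 1)
Step 1: at (1, -1), ∇E = (12, -11) → (1, -1) − 0.25·(12, -11) = (-2, 1.75)
Step 2: at (-2, 1.75), ∇E = (-23.5, 22.5) → (-2, 1.75) − 0.25·(-23.5, 22.5) = (3.875, -3.875)
Step 3: at (3.875, -3.875), ∇E = (46.5, -45.5) → (3.875, -3.875) − 0.25·(46.5, -45.5) = (-7.75, 7.5)

(-7.75, 7.5)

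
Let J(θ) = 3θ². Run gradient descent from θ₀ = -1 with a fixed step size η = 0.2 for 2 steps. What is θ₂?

-0.04

J′(θ) = 6θ
θ₁ = -1 − 0.2·(-6) = 0.2
θ₂ = 0.2 − 0.2·1.2 = -0.04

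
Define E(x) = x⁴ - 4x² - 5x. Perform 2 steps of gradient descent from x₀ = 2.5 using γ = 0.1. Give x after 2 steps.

E′(x) = 4x³ - 8x - 5
x₁ = 2.5 − 0.1·37.5 = -1.25
x₂ = -1.25 − 0.1·(-2.8125) = -0.96875

-0.96875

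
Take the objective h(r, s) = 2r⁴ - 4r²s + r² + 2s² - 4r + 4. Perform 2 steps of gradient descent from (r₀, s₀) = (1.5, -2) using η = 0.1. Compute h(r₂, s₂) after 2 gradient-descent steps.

∇h = (8r³ - 8rs + 2r - 4, -4r² + 4s)
(r₁, s₁) = (1.5, -2) − 0.1·(50, -17) = (-3.5, -0.3)
(r₂, s₂) = (-3.5, -0.3) − 0.1·(-362.4, -50.2) = (32.74, 4.72)
h(32.74, 4.72) = 2278723.69478752

2278723.69478752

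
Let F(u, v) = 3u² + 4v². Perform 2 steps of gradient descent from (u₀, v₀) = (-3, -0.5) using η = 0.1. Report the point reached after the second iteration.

(-0.48, -0.02)

∇F = (6u, 8v)
Step 1: at (-3, -0.5), ∇F = (-18, -4) → (-3, -0.5) − 0.1·(-18, -4) = (-1.2, -0.1)
Step 2: at (-1.2, -0.1), ∇F = (-7.2, -0.8) → (-1.2, -0.1) − 0.1·(-7.2, -0.8) = (-0.48, -0.02)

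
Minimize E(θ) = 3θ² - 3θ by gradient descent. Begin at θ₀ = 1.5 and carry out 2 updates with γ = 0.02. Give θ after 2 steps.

1.2744

E′(θ) = 6θ - 3
θ₁ = 1.5 − 0.02·6 = 1.38
θ₂ = 1.38 − 0.02·5.28 = 1.2744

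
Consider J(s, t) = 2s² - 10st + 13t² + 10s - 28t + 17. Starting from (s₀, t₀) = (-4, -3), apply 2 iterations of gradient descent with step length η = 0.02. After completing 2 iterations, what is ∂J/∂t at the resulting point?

∇J = (4s - 10t + 10, -10s + 26t - 28)
(s₁, t₁) = (-4, -3) − 0.02·(24, -66) = (-4.48, -1.68)
(s₂, t₂) = (-4.48, -1.68) − 0.02·(8.88, -26.88) = (-4.6576, -1.1424)
∂J/∂t at (-4.6576, -1.1424) = -11.1264

-11.1264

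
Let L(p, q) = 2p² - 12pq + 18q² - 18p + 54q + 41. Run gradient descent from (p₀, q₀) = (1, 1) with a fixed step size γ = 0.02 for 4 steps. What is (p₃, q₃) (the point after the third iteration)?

∇L = (4p - 12q - 18, -12p + 36q + 54)
Step 1: at (1, 1), ∇L = (-26, 78) → (1, 1) − 0.02·(-26, 78) = (1.52, -0.56)
Step 2: at (1.52, -0.56), ∇L = (-5.2, 15.6) → (1.52, -0.56) − 0.02·(-5.2, 15.6) = (1.624, -0.872)
Step 3: at (1.624, -0.872), ∇L = (-1.04, 3.12) → (1.624, -0.872) − 0.02·(-1.04, 3.12) = (1.6448, -0.9344)

(1.6448, -0.9344)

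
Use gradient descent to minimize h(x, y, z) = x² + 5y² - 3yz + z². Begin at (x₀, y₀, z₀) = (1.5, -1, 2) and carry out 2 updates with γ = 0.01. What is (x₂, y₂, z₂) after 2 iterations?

(1.4406, -0.6981, 1.8662)

∇h = (2x, 10y - 3z, -3y + 2z)
Step 1: at (1.5, -1, 2), ∇h = (3, -16, 7) → (1.5, -1, 2) − 0.01·(3, -16, 7) = (1.47, -0.84, 1.93)
Step 2: at (1.47, -0.84, 1.93), ∇h = (2.94, -14.19, 6.38) → (1.47, -0.84, 1.93) − 0.01·(2.94, -14.19, 6.38) = (1.4406, -0.6981, 1.8662)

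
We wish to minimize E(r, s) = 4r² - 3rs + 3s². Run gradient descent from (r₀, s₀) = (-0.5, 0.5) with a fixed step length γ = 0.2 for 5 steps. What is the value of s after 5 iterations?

∇E = (8r - 3s, -3r + 6s)
Step 1: at (-0.5, 0.5), ∇E = (-5.5, 4.5) → (-0.5, 0.5) − 0.2·(-5.5, 4.5) = (0.6, -0.4)
Step 2: at (0.6, -0.4), ∇E = (6, -4.2) → (0.6, -0.4) − 0.2·(6, -4.2) = (-0.6, 0.44)
Step 3: at (-0.6, 0.44), ∇E = (-6.12, 4.44) → (-0.6, 0.44) − 0.2·(-6.12, 4.44) = (0.624, -0.448)
Step 4: at (0.624, -0.448), ∇E = (6.336, -4.56) → (0.624, -0.448) − 0.2·(6.336, -4.56) = (-0.6432, 0.464)
Step 5: at (-0.6432, 0.464), ∇E = (-6.5376, 4.7136) → (-0.6432, 0.464) − 0.2·(-6.5376, 4.7136) = (0.66432, -0.47872)
s = -0.47872

-0.47872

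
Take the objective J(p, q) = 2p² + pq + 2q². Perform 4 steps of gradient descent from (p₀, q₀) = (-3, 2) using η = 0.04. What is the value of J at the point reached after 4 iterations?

6.95286254010368

∇J = (4p + q, p + 4q)
(p₁, q₁) = (-3, 2) − 0.04·(-10, 5) = (-2.6, 1.8)
(p₂, q₂) = (-2.6, 1.8) − 0.04·(-8.6, 4.6) = (-2.256, 1.616)
(p₃, q₃) = (-2.256, 1.616) − 0.04·(-7.408, 4.208) = (-1.95968, 1.44768)
(p₄, q₄) = (-1.95968, 1.44768) − 0.04·(-6.39104, 3.83104) = (-1.7040384, 1.2944384)
J(-1.7040384, 1.2944384) = 6.95286254010368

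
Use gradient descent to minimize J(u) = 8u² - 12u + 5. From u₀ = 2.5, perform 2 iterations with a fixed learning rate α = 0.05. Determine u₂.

0.82

J′(u) = 16u - 12
u₁ = 2.5 − 0.05·28 = 1.1
u₂ = 1.1 − 0.05·5.6 = 0.82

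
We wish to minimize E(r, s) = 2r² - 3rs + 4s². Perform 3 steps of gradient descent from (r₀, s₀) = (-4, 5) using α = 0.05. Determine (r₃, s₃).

∇E = (4r - 3s, -3r + 8s)
Step 1: at (-4, 5), ∇E = (-31, 52) → (-4, 5) − 0.05·(-31, 52) = (-2.45, 2.4)
Step 2: at (-2.45, 2.4), ∇E = (-17, 26.55) → (-2.45, 2.4) − 0.05·(-17, 26.55) = (-1.6, 1.0725)
Step 3: at (-1.6, 1.0725), ∇E = (-9.6175, 13.38) → (-1.6, 1.0725) − 0.05·(-9.6175, 13.38) = (-1.119125, 0.4035)

(-1.119125, 0.4035)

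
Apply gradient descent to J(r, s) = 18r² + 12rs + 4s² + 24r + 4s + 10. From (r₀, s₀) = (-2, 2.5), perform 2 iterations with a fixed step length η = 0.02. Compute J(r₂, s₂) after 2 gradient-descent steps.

4.07976192

∇J = (36r + 12s + 24, 12r + 8s + 4)
(r₁, s₁) = (-2, 2.5) − 0.02·(-18, 0) = (-1.64, 2.5)
(r₂, s₂) = (-1.64, 2.5) − 0.02·(-5.04, 4.32) = (-1.5392, 2.4136)
J(-1.5392, 2.4136) = 4.07976192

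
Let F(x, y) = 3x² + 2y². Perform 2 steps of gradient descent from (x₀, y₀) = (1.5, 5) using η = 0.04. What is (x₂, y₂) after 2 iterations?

(0.8664, 3.528)

∇F = (6x, 4y)
(x₁, y₁) = (1.5, 5) − 0.04·(9, 20) = (1.14, 4.2)
(x₂, y₂) = (1.14, 4.2) − 0.04·(6.84, 16.8) = (0.8664, 3.528)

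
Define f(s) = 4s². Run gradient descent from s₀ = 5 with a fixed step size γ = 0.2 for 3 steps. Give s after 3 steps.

f′(s) = 8s
Step 1: f′(5) = 40; s₁ = 5 − 0.2·40 = -3
Step 2: f′(-3) = -24; s₂ = -3 − 0.2·(-24) = 1.8
Step 3: f′(1.8) = 14.4; s₃ = 1.8 − 0.2·14.4 = -1.08

-1.08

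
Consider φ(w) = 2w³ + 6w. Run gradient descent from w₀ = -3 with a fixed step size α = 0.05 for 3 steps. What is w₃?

-105.123

φ′(w) = 6w² + 6
Step 1: φ′(-3) = 60; w₁ = -3 − 0.05·60 = -6
Step 2: φ′(-6) = 222; w₂ = -6 − 0.05·222 = -17.1
Step 3: φ′(-17.1) = 1760.46; w₃ = -17.1 − 0.05·1760.46 = -105.123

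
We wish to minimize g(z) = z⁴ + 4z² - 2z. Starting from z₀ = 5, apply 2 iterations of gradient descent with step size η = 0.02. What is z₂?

g′(z) = 4z³ + 8z - 2
z₁ = 5 − 0.02·538 = -5.76
z₂ = -5.76 − 0.02·(-812.491904) = 10.48983808

10.48983808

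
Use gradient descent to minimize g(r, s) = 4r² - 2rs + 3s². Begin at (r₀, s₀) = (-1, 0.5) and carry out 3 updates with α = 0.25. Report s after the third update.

∇g = (8r - 2s, -2r + 6s)
Step 1: at (-1, 0.5), ∇g = (-9, 5) → (-1, 0.5) − 0.25·(-9, 5) = (1.25, -0.75)
Step 2: at (1.25, -0.75), ∇g = (11.5, -7) → (1.25, -0.75) − 0.25·(11.5, -7) = (-1.625, 1)
Step 3: at (-1.625, 1), ∇g = (-15, 9.25) → (-1.625, 1) − 0.25·(-15, 9.25) = (2.125, -1.3125)
s = -1.3125

-1.3125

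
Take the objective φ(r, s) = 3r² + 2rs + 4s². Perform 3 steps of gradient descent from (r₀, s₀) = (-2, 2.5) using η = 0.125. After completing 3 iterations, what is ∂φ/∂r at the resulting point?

∇φ = (6r + 2s, 2r + 8s)
Step 1: at (-2, 2.5), ∇φ = (-7, 16) → (-2, 2.5) − 0.125·(-7, 16) = (-1.125, 0.5)
Step 2: at (-1.125, 0.5), ∇φ = (-5.75, 1.75) → (-1.125, 0.5) − 0.125·(-5.75, 1.75) = (-0.40625, 0.28125)
Step 3: at (-0.40625, 0.28125), ∇φ = (-1.875, 1.4375) → (-0.40625, 0.28125) − 0.125·(-1.875, 1.4375) = (-0.171875, 0.1015625)
∂φ/∂r at (-0.171875, 0.1015625) = -0.828125

-0.828125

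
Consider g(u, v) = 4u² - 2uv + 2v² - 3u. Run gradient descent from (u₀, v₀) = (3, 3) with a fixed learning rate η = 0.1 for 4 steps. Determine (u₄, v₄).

∇g = (8u - 2v - 3, -2u + 4v)
Step 1: at (3, 3), ∇g = (15, 6) → (3, 3) − 0.1·(15, 6) = (1.5, 2.4)
Step 2: at (1.5, 2.4), ∇g = (4.2, 6.6) → (1.5, 2.4) − 0.1·(4.2, 6.6) = (1.08, 1.74)
Step 3: at (1.08, 1.74), ∇g = (2.16, 4.8) → (1.08, 1.74) − 0.1·(2.16, 4.8) = (0.864, 1.26)
Step 4: at (0.864, 1.26), ∇g = (1.392, 3.312) → (0.864, 1.26) − 0.1·(1.392, 3.312) = (0.7248, 0.9288)

(0.7248, 0.9288)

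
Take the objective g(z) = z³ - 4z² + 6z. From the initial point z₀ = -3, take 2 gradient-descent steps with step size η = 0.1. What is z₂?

-38.967

g′(z) = 3z² - 8z + 6
z₁ = -3 − 0.1·57 = -8.7
z₂ = -8.7 − 0.1·302.67 = -38.967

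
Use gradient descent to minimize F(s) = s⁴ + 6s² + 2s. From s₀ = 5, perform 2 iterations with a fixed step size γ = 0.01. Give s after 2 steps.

F′(s) = 4s³ + 12s + 2
s₁ = 5 − 0.01·562 = -0.62
s₂ = -0.62 − 0.01·(-6.393312) = -0.55606688

-0.55606688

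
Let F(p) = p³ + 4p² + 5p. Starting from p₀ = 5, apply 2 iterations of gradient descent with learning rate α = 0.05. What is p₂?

-1

F′(p) = 3p² + 8p + 5
Step 1: F′(5) = 120; p₁ = 5 − 0.05·120 = -1
Step 2: F′(-1) = 0; p₂ = -1 − 0.05·0 = -1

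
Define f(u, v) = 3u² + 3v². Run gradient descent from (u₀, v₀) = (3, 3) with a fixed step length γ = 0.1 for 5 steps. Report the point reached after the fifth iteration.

(0.03072, 0.03072)

∇f = (6u, 6v)
Step 1: at (3, 3), ∇f = (18, 18) → (3, 3) − 0.1·(18, 18) = (1.2, 1.2)
Step 2: at (1.2, 1.2), ∇f = (7.2, 7.2) → (1.2, 1.2) − 0.1·(7.2, 7.2) = (0.48, 0.48)
Step 3: at (0.48, 0.48), ∇f = (2.88, 2.88) → (0.48, 0.48) − 0.1·(2.88, 2.88) = (0.192, 0.192)
Step 4: at (0.192, 0.192), ∇f = (1.152, 1.152) → (0.192, 0.192) − 0.1·(1.152, 1.152) = (0.0768, 0.0768)
Step 5: at (0.0768, 0.0768), ∇f = (0.4608, 0.4608) → (0.0768, 0.0768) − 0.1·(0.4608, 0.4608) = (0.03072, 0.03072)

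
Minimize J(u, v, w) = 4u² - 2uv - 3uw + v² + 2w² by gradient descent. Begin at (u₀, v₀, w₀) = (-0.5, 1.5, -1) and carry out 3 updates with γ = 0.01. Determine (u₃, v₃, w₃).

(-0.389452, 1.384703, -0.9245055)

∇J = (8u - 2v - 3w, -2u + 2v, -3u + 4w)
Step 1: at (-0.5, 1.5, -1), ∇J = (-4, 4, -2.5) → (-0.5, 1.5, -1) − 0.01·(-4, 4, -2.5) = (-0.46, 1.46, -0.975)
Step 2: at (-0.46, 1.46, -0.975), ∇J = (-3.675, 3.84, -2.52) → (-0.46, 1.46, -0.975) − 0.01·(-3.675, 3.84, -2.52) = (-0.42325, 1.4216, -0.9498)
Step 3: at (-0.42325, 1.4216, -0.9498), ∇J = (-3.3798, 3.6897, -2.52945) → (-0.42325, 1.4216, -0.9498) − 0.01·(-3.3798, 3.6897, -2.52945) = (-0.389452, 1.384703, -0.9245055)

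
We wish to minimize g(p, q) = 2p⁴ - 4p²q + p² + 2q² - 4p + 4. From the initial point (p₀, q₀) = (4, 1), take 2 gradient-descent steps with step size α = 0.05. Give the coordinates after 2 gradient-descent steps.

(3246.6632, 84.808)

∇g = (8p³ - 8pq + 2p - 4, -4p² + 4q)
(p₁, q₁) = (4, 1) − 0.05·(484, -60) = (-20.2, 4)
(p₂, q₂) = (-20.2, 4) − 0.05·(-65337.264, -1616.16) = (3246.6632, 84.808)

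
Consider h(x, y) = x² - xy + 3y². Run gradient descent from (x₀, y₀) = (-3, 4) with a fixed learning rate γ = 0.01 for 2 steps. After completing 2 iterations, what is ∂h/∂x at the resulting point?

∇h = (2x - y, -x + 6y)
Step 1: at (-3, 4), ∇h = (-10, 27) → (-3, 4) − 0.01·(-10, 27) = (-2.9, 3.73)
Step 2: at (-2.9, 3.73), ∇h = (-9.53, 25.28) → (-2.9, 3.73) − 0.01·(-9.53, 25.28) = (-2.8047, 3.4772)
∂h/∂x at (-2.8047, 3.4772) = -9.0866

-9.0866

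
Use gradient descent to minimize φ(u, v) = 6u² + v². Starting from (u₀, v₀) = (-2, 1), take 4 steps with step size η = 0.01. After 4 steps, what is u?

∇φ = (12u, 2v)
(u₁, v₁) = (-2, 1) − 0.01·(-24, 2) = (-1.76, 0.98)
(u₂, v₂) = (-1.76, 0.98) − 0.01·(-21.12, 1.96) = (-1.5488, 0.9604)
(u₃, v₃) = (-1.5488, 0.9604) − 0.01·(-18.5856, 1.9208) = (-1.362944, 0.941192)
(u₄, v₄) = (-1.362944, 0.941192) − 0.01·(-16.355328, 1.882384) = (-1.19939072, 0.92236816)
u = -1.19939072

-1.19939072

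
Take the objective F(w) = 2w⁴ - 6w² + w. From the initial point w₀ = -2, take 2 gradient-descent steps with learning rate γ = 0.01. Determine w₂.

F′(w) = 8w³ - 12w + 1
w₁ = -2 − 0.01·(-39) = -1.61
w₂ = -1.61 − 0.01·(-13.066248) = -1.47933752

-1.47933752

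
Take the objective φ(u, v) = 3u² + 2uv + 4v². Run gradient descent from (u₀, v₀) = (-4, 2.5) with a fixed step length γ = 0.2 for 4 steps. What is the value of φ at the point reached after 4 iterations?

∇φ = (6u + 2v, 2u + 8v)
(u₁, v₁) = (-4, 2.5) − 0.2·(-19, 12) = (-0.2, 0.1)
(u₂, v₂) = (-0.2, 0.1) − 0.2·(-1, 0.4) = (0, 0.02)
(u₃, v₃) = (0, 0.02) − 0.2·(0.04, 0.16) = (-0.008, -0.012)
(u₄, v₄) = (-0.008, -0.012) − 0.2·(-0.072, -0.112) = (0.0064, 0.0104)
φ(0.0064, 0.0104) = 0.00068864

0.00068864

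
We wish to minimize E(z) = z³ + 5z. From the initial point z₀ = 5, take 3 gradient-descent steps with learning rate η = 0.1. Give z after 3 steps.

-18.232

E′(z) = 3z² + 5
Step 1: E′(5) = 80; z₁ = 5 − 0.1·80 = -3
Step 2: E′(-3) = 32; z₂ = -3 − 0.1·32 = -6.2
Step 3: E′(-6.2) = 120.32; z₃ = -6.2 − 0.1·120.32 = -18.232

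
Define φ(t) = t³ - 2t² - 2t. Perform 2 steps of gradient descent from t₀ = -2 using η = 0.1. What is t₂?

φ′(t) = 3t² - 4t - 2
Step 1: φ′(-2) = 18; t₁ = -2 − 0.1·18 = -3.8
Step 2: φ′(-3.8) = 56.52; t₂ = -3.8 − 0.1·56.52 = -9.452

-9.452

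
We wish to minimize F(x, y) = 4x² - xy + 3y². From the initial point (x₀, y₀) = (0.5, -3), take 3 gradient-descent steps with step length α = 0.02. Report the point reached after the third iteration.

∇F = (8x - y, -x + 6y)
Step 1: at (0.5, -3), ∇F = (7, -18.5) → (0.5, -3) − 0.02·(7, -18.5) = (0.36, -2.63)
Step 2: at (0.36, -2.63), ∇F = (5.51, -16.14) → (0.36, -2.63) − 0.02·(5.51, -16.14) = (0.2498, -2.3072)
Step 3: at (0.2498, -2.3072), ∇F = (4.3056, -14.093) → (0.2498, -2.3072) − 0.02·(4.3056, -14.093) = (0.163688, -2.02534)

(0.163688, -2.02534)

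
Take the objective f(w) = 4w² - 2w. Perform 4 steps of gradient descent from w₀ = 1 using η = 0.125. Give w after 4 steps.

f′(w) = 8w - 2
w₁ = 1 − 0.125·6 = 0.25
w₂ = 0.25 − 0.125·0 = 0.25
w₃ = 0.25 − 0.125·0 = 0.25
w₄ = 0.25 − 0.125·0 = 0.25

0.25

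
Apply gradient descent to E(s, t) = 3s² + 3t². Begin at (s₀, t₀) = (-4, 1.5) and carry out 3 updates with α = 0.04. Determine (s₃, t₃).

(-1.755904, 0.658464)

∇E = (6s, 6t)
(s₁, t₁) = (-4, 1.5) − 0.04·(-24, 9) = (-3.04, 1.14)
(s₂, t₂) = (-3.04, 1.14) − 0.04·(-18.24, 6.84) = (-2.3104, 0.8664)
(s₃, t₃) = (-2.3104, 0.8664) − 0.04·(-13.8624, 5.1984) = (-1.755904, 0.658464)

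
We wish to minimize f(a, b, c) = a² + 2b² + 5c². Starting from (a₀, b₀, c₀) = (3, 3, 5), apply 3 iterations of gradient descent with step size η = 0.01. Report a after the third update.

∇f = (2a, 4b, 10c)
(a₁, b₁, c₁) = (3, 3, 5) − 0.01·(6, 12, 50) = (2.94, 2.88, 4.5)
(a₂, b₂, c₂) = (2.94, 2.88, 4.5) − 0.01·(5.88, 11.52, 45) = (2.8812, 2.7648, 4.05)
(a₃, b₃, c₃) = (2.8812, 2.7648, 4.05) − 0.01·(5.7624, 11.0592, 40.5) = (2.823576, 2.654208, 3.645)
a = 2.823576

2.823576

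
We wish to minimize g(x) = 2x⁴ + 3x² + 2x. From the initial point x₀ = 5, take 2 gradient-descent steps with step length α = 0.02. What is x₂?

598.30786304

g′(x) = 8x³ + 6x + 2
Step 1: g′(5) = 1032; x₁ = 5 − 0.02·1032 = -15.64
Step 2: g′(-15.64) = -30697.393152; x₂ = -15.64 − 0.02·(-30697.393152) = 598.30786304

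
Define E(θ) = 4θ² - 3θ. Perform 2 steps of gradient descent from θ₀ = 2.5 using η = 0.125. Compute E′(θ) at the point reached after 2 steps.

0

E′(θ) = 8θ - 3
θ₁ = 2.5 − 0.125·17 = 0.375
θ₂ = 0.375 − 0.125·0 = 0.375
E′(θ) at (0.375) = 0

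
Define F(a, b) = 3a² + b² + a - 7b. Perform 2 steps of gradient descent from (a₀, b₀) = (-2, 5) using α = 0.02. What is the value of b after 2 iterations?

∇F = (6a + 1, 2b - 7)
(a₁, b₁) = (-2, 5) − 0.02·(-11, 3) = (-1.78, 4.94)
(a₂, b₂) = (-1.78, 4.94) − 0.02·(-9.68, 2.88) = (-1.5864, 4.8824)
b = 4.8824

4.8824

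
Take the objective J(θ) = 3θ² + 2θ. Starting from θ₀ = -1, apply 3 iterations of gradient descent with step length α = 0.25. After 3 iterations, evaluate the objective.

-0.3125

J′(θ) = 6θ + 2
θ₁ = -1 − 0.25·(-4) = 0
θ₂ = 0 − 0.25·2 = -0.5
θ₃ = -0.5 − 0.25·(-1) = -0.25
J(-0.25) = -0.3125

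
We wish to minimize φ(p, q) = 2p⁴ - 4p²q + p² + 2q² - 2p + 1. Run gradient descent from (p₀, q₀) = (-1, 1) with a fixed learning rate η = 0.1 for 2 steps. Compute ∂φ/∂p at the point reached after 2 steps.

∇φ = (8p³ - 8pq + 2p - 2, -4p² + 4q)
(p₁, q₁) = (-1, 1) − 0.1·(-4, 0) = (-0.6, 1)
(p₂, q₂) = (-0.6, 1) − 0.1·(-0.128, 2.56) = (-0.5872, 0.744)
∂φ/∂p at (-0.5872, 0.744) = -1.299136118784

-1.299136118784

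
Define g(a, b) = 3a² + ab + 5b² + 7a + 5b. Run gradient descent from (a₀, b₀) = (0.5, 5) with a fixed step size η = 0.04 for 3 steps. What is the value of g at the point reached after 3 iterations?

2.072641376256

∇g = (6a + b + 7, a + 10b + 5)
(a₁, b₁) = (0.5, 5) − 0.04·(15, 55.5) = (-0.1, 2.78)
(a₂, b₂) = (-0.1, 2.78) − 0.04·(9.18, 32.7) = (-0.4672, 1.472)
(a₃, b₃) = (-0.4672, 1.472) − 0.04·(5.6688, 19.2528) = (-0.693952, 0.701888)
g(-0.693952, 0.701888) = 2.072641376256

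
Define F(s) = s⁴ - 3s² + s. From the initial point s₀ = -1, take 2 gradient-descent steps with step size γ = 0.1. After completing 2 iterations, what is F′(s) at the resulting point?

-0.005158470912

F′(s) = 4s³ - 6s + 1
Step 1: F′(-1) = 3; s₁ = -1 − 0.1·3 = -1.3
Step 2: F′(-1.3) = 0.012; s₂ = -1.3 − 0.1·0.012 = -1.3012
F′(s) at (-1.3012) = -0.005158470912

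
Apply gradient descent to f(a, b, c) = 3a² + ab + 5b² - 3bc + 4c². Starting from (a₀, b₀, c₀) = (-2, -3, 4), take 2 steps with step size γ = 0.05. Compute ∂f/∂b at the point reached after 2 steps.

-4.435

∇f = (6a + b, a + 10b - 3c, -3b + 8c)
Step 1: at (-2, -3, 4), ∇f = (-15, -44, 41) → (-2, -3, 4) − 0.05·(-15, -44, 41) = (-1.25, -0.8, 1.95)
Step 2: at (-1.25, -0.8, 1.95), ∇f = (-8.3, -15.1, 18) → (-1.25, -0.8, 1.95) − 0.05·(-8.3, -15.1, 18) = (-0.835, -0.045, 1.05)
∂f/∂b at (-0.835, -0.045, 1.05) = -4.435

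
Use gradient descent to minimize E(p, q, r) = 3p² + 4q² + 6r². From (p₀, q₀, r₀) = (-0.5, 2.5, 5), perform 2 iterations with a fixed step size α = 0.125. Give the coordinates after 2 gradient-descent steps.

(-0.03125, 0, 1.25)

∇E = (6p, 8q, 12r)
Step 1: at (-0.5, 2.5, 5), ∇E = (-3, 20, 60) → (-0.5, 2.5, 5) − 0.125·(-3, 20, 60) = (-0.125, 0, -2.5)
Step 2: at (-0.125, 0, -2.5), ∇E = (-0.75, 0, -30) → (-0.125, 0, -2.5) − 0.125·(-0.75, 0, -30) = (-0.03125, 0, 1.25)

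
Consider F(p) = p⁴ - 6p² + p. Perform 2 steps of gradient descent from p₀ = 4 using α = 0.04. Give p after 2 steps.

6.76829696

F′(p) = 4p³ - 12p + 1
p₁ = 4 − 0.04·209 = -4.36
p₂ = -4.36 − 0.04·(-278.207424) = 6.76829696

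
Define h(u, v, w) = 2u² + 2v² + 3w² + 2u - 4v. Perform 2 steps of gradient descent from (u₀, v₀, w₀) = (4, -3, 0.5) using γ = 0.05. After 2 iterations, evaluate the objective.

27.376075

∇h = (4u + 2, 4v - 4, 6w)
(u₁, v₁, w₁) = (4, -3, 0.5) − 0.05·(18, -16, 3) = (3.1, -2.2, 0.35)
(u₂, v₂, w₂) = (3.1, -2.2, 0.35) − 0.05·(14.4, -12.8, 2.1) = (2.38, -1.56, 0.245)
h(2.38, -1.56, 0.245) = 27.376075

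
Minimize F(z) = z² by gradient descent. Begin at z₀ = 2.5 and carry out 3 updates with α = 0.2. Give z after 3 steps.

F′(z) = 2z
Step 1: F′(2.5) = 5; z₁ = 2.5 − 0.2·5 = 1.5
Step 2: F′(1.5) = 3; z₂ = 1.5 − 0.2·3 = 0.9
Step 3: F′(0.9) = 1.8; z₃ = 0.9 − 0.2·1.8 = 0.54

0.54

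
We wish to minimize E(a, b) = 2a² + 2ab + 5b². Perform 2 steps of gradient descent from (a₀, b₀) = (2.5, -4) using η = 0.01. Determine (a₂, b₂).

(2.4538, -3.3346)

∇E = (4a + 2b, 2a + 10b)
(a₁, b₁) = (2.5, -4) − 0.01·(2, -35) = (2.48, -3.65)
(a₂, b₂) = (2.48, -3.65) − 0.01·(2.62, -31.54) = (2.4538, -3.3346)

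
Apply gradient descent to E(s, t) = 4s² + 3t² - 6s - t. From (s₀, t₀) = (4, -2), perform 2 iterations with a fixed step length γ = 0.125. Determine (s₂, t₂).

∇E = (8s - 6, 6t - 1)
(s₁, t₁) = (4, -2) − 0.125·(26, -13) = (0.75, -0.375)
(s₂, t₂) = (0.75, -0.375) − 0.125·(0, -3.25) = (0.75, 0.03125)

(0.75, 0.03125)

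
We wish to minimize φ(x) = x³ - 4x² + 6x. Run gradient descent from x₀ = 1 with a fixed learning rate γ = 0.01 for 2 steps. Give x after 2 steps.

0.979797

φ′(x) = 3x² - 8x + 6
Step 1: φ′(1) = 1; x₁ = 1 − 0.01·1 = 0.99
Step 2: φ′(0.99) = 1.0203; x₂ = 0.99 − 0.01·1.0203 = 0.979797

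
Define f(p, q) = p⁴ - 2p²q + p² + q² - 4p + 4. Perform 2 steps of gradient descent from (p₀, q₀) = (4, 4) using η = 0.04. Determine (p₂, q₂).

∇f = (4p³ - 4pq + 2p - 4, -2p² + 2q)
(p₁, q₁) = (4, 4) − 0.04·(196, -24) = (-3.84, 4.96)
(p₂, q₂) = (-3.84, 4.96) − 0.04·(-161.986816, -19.5712) = (2.63947264, 5.742848)

(2.63947264, 5.742848)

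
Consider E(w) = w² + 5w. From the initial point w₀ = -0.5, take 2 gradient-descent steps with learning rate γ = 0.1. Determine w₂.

E′(w) = 2w + 5
w₁ = -0.5 − 0.1·4 = -0.9
w₂ = -0.9 − 0.1·3.2 = -1.22

-1.22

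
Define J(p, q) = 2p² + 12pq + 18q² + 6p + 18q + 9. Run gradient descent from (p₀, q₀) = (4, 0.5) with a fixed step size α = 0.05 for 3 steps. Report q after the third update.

∇J = (4p + 12q + 6, 12p + 36q + 18)
(p₁, q₁) = (4, 0.5) − 0.05·(28, 84) = (2.6, -3.7)
(p₂, q₂) = (2.6, -3.7) − 0.05·(-28, -84) = (4, 0.5)
(p₃, q₃) = (4, 0.5) − 0.05·(28, 84) = (2.6, -3.7)
q = -3.7

-3.7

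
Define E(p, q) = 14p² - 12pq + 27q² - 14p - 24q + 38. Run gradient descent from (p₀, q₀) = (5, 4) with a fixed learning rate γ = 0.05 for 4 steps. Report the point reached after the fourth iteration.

(-7.4488, 21.628)

∇E = (28p - 12q - 14, -12p + 54q - 24)
Step 1: at (5, 4), ∇E = (78, 132) → (5, 4) − 0.05·(78, 132) = (1.1, -2.6)
Step 2: at (1.1, -2.6), ∇E = (48, -177.6) → (1.1, -2.6) − 0.05·(48, -177.6) = (-1.3, 6.28)
Step 3: at (-1.3, 6.28), ∇E = (-125.76, 330.72) → (-1.3, 6.28) − 0.05·(-125.76, 330.72) = (4.988, -10.256)
Step 4: at (4.988, -10.256), ∇E = (248.736, -637.68) → (4.988, -10.256) − 0.05·(248.736, -637.68) = (-7.4488, 21.628)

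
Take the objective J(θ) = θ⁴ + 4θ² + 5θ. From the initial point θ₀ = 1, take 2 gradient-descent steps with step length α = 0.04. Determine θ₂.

J′(θ) = 4θ³ + 8θ + 5
θ₁ = 1 − 0.04·17 = 0.32
θ₂ = 0.32 − 0.04·7.691072 = 0.01235712

0.01235712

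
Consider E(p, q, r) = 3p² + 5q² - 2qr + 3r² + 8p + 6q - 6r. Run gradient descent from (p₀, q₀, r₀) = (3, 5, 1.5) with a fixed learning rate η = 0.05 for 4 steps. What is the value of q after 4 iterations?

0.0752

∇E = (6p + 8, 10q - 2r + 6, -2q + 6r - 6)
(p₁, q₁, r₁) = (3, 5, 1.5) − 0.05·(26, 53, -7) = (1.7, 2.35, 1.85)
(p₂, q₂, r₂) = (1.7, 2.35, 1.85) − 0.05·(18.2, 25.8, 0.4) = (0.79, 1.06, 1.83)
(p₃, q₃, r₃) = (0.79, 1.06, 1.83) − 0.05·(12.74, 12.94, 2.86) = (0.153, 0.413, 1.687)
(p₄, q₄, r₄) = (0.153, 0.413, 1.687) − 0.05·(8.918, 6.756, 3.296) = (-0.2929, 0.0752, 1.5222)
q = 0.0752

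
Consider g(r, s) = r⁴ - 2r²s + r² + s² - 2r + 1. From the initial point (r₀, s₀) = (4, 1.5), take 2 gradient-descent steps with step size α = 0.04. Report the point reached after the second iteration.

(19.56374528, 4.884832)

∇g = (4r³ - 4rs + 2r - 2, -2r² + 2s)
Step 1: at (4, 1.5), ∇g = (238, -29) → (4, 1.5) − 0.04·(238, -29) = (-5.52, 2.66)
Step 2: at (-5.52, 2.66), ∇g = (-627.093632, -55.6208) → (-5.52, 2.66) − 0.04·(-627.093632, -55.6208) = (19.56374528, 4.884832)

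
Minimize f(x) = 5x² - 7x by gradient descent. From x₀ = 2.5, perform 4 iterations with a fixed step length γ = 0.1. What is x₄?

f′(x) = 10x - 7
Step 1: f′(2.5) = 18; x₁ = 2.5 − 0.1·18 = 0.7
Step 2: f′(0.7) = 0; x₂ = 0.7 − 0.1·0 = 0.7
Step 3: f′(0.7) = 0; x₃ = 0.7 − 0.1·0 = 0.7
Step 4: f′(0.7) = 0; x₄ = 0.7 − 0.1·0 = 0.7

0.7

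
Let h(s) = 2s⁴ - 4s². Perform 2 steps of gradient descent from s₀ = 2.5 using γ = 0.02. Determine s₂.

h′(s) = 8s³ - 8s
Step 1: h′(2.5) = 105; s₁ = 2.5 − 0.02·105 = 0.4
Step 2: h′(0.4) = -2.688; s₂ = 0.4 − 0.02·(-2.688) = 0.45376

0.45376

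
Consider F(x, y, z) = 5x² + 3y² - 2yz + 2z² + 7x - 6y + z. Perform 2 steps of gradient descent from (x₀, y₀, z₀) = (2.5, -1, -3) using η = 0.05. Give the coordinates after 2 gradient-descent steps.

∇F = (10x + 7, 6y - 2z - 6, -2y + 4z + 1)
(x₁, y₁, z₁) = (2.5, -1, -3) − 0.05·(32, -6, -9) = (0.9, -0.7, -2.55)
(x₂, y₂, z₂) = (0.9, -0.7, -2.55) − 0.05·(16, -5.1, -7.8) = (0.1, -0.445, -2.16)

(0.1, -0.445, -2.16)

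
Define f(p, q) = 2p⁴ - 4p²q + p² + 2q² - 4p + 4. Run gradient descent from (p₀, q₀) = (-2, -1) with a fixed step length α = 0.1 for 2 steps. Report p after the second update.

∇f = (8p³ - 8pq + 2p - 4, -4p² + 4q)
Step 1: at (-2, -1), ∇f = (-88, -20) → (-2, -1) − 0.1·(-88, -20) = (6.8, 1)
Step 2: at (6.8, 1), ∇f = (2470.656, -180.96) → (6.8, 1) − 0.1·(2470.656, -180.96) = (-240.2656, 19.096)
p = -240.2656

-240.2656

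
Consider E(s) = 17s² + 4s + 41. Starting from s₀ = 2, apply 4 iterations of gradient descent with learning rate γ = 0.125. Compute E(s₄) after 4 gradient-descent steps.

E′(s) = 34s + 4
Step 1: E′(2) = 72; s₁ = 2 − 0.125·72 = -7
Step 2: E′(-7) = -234; s₂ = -7 − 0.125·(-234) = 22.25
Step 3: E′(22.25) = 760.5; s₃ = 22.25 − 0.125·760.5 = -72.8125
Step 4: E′(-72.8125) = -2471.625; s₄ = -72.8125 − 0.125·(-2471.625) = 236.140625
E(236.140625) = 948946.273681640625

948946.273681640625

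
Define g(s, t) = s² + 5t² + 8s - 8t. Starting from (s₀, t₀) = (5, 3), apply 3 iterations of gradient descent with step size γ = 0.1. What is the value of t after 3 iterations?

0.8

∇g = (2s + 8, 10t - 8)
Step 1: at (5, 3), ∇g = (18, 22) → (5, 3) − 0.1·(18, 22) = (3.2, 0.8)
Step 2: at (3.2, 0.8), ∇g = (14.4, 0) → (3.2, 0.8) − 0.1·(14.4, 0) = (1.76, 0.8)
Step 3: at (1.76, 0.8), ∇g = (11.52, 0) → (1.76, 0.8) − 0.1·(11.52, 0) = (0.608, 0.8)
t = 0.8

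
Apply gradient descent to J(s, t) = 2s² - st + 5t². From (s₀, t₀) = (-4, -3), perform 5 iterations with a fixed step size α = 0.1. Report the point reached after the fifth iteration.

(-0.38847, -0.06304)

∇J = (4s - t, -s + 10t)
Step 1: at (-4, -3), ∇J = (-13, -26) → (-4, -3) − 0.1·(-13, -26) = (-2.7, -0.4)
Step 2: at (-2.7, -0.4), ∇J = (-10.4, -1.3) → (-2.7, -0.4) − 0.1·(-10.4, -1.3) = (-1.66, -0.27)
Step 3: at (-1.66, -0.27), ∇J = (-6.37, -1.04) → (-1.66, -0.27) − 0.1·(-6.37, -1.04) = (-1.023, -0.166)
Step 4: at (-1.023, -0.166), ∇J = (-3.926, -0.637) → (-1.023, -0.166) − 0.1·(-3.926, -0.637) = (-0.6304, -0.1023)
Step 5: at (-0.6304, -0.1023), ∇J = (-2.4193, -0.3926) → (-0.6304, -0.1023) − 0.1·(-2.4193, -0.3926) = (-0.38847, -0.06304)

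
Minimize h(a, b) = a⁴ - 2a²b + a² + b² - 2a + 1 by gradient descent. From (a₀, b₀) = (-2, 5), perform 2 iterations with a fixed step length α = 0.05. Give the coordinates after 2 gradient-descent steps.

∇h = (4a³ - 4ab + 2a - 2, -2a² + 2b)
Step 1: at (-2, 5), ∇h = (2, 2) → (-2, 5) − 0.05·(2, 2) = (-2.1, 4.9)
Step 2: at (-2.1, 4.9), ∇h = (-2.084, 0.98) → (-2.1, 4.9) − 0.05·(-2.084, 0.98) = (-1.9958, 4.851)

(-1.9958, 4.851)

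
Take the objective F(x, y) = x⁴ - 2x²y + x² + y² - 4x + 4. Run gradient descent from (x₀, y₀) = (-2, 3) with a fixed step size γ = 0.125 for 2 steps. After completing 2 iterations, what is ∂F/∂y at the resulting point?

∇F = (4x³ - 4xy + 2x - 4, -2x² + 2y)
(x₁, y₁) = (-2, 3) − 0.125·(-16, -2) = (0, 3.25)
(x₂, y₂) = (0, 3.25) − 0.125·(-4, 6.5) = (0.5, 2.4375)
∂F/∂y at (0.5, 2.4375) = 4.375

4.375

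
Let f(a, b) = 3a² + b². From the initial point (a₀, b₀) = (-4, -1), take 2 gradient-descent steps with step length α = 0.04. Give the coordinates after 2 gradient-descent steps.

(-2.3104, -0.8464)

∇f = (6a, 2b)
(a₁, b₁) = (-4, -1) − 0.04·(-24, -2) = (-3.04, -0.92)
(a₂, b₂) = (-3.04, -0.92) − 0.04·(-18.24, -1.84) = (-2.3104, -0.8464)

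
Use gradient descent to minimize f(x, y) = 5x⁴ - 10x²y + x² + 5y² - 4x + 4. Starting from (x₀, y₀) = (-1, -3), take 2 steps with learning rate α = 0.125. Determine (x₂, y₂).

∇f = (20x³ - 20xy + 2x - 4, -10x² + 10y)
(x₁, y₁) = (-1, -3) − 0.125·(-86, -40) = (9.75, 2)
(x₂, y₂) = (9.75, 2) − 0.125·(18162.6875, -930.625) = (-2260.5859375, 118.328125)

(-2260.5859375, 118.328125)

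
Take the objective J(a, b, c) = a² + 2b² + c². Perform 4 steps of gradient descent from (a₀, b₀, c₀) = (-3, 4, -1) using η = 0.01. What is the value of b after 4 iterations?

∇J = (2a, 4b, 2c)
(a₁, b₁, c₁) = (-3, 4, -1) − 0.01·(-6, 16, -2) = (-2.94, 3.84, -0.98)
(a₂, b₂, c₂) = (-2.94, 3.84, -0.98) − 0.01·(-5.88, 15.36, -1.96) = (-2.8812, 3.6864, -0.9604)
(a₃, b₃, c₃) = (-2.8812, 3.6864, -0.9604) − 0.01·(-5.7624, 14.7456, -1.9208) = (-2.823576, 3.538944, -0.941192)
(a₄, b₄, c₄) = (-2.823576, 3.538944, -0.941192) − 0.01·(-5.647152, 14.155776, -1.882384) = (-2.76710448, 3.39738624, -0.92236816)
b = 3.39738624

3.39738624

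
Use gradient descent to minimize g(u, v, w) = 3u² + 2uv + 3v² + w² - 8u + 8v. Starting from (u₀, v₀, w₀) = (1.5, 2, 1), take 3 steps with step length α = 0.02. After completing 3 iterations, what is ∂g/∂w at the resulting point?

1.769472

∇g = (6u + 2v - 8, 2u + 6v + 8, 2w)
Step 1: at (1.5, 2, 1), ∇g = (5, 23, 2) → (1.5, 2, 1) − 0.02·(5, 23, 2) = (1.4, 1.54, 0.96)
Step 2: at (1.4, 1.54, 0.96), ∇g = (3.48, 20.04, 1.92) → (1.4, 1.54, 0.96) − 0.02·(3.48, 20.04, 1.92) = (1.3304, 1.1392, 0.9216)
Step 3: at (1.3304, 1.1392, 0.9216), ∇g = (2.2608, 17.496, 1.8432) → (1.3304, 1.1392, 0.9216) − 0.02·(2.2608, 17.496, 1.8432) = (1.285184, 0.78928, 0.884736)
∂g/∂w at (1.285184, 0.78928, 0.884736) = 1.769472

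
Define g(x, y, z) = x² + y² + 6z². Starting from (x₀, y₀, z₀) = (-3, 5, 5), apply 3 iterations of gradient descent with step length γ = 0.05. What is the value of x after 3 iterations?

-2.187

∇g = (2x, 2y, 12z)
Step 1: at (-3, 5, 5), ∇g = (-6, 10, 60) → (-3, 5, 5) − 0.05·(-6, 10, 60) = (-2.7, 4.5, 2)
Step 2: at (-2.7, 4.5, 2), ∇g = (-5.4, 9, 24) → (-2.7, 4.5, 2) − 0.05·(-5.4, 9, 24) = (-2.43, 4.05, 0.8)
Step 3: at (-2.43, 4.05, 0.8), ∇g = (-4.86, 8.1, 9.6) → (-2.43, 4.05, 0.8) − 0.05·(-4.86, 8.1, 9.6) = (-2.187, 3.645, 0.32)
x = -2.187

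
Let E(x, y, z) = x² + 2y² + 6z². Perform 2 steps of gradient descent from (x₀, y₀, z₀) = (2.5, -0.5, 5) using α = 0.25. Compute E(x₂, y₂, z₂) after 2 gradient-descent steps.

∇E = (2x, 4y, 12z)
Step 1: at (2.5, -0.5, 5), ∇E = (5, -2, 60) → (2.5, -0.5, 5) − 0.25·(5, -2, 60) = (1.25, 0, -10)
Step 2: at (1.25, 0, -10), ∇E = (2.5, 0, -120) → (1.25, 0, -10) − 0.25·(2.5, 0, -120) = (0.625, 0, 20)
E(0.625, 0, 20) = 2400.390625

2400.390625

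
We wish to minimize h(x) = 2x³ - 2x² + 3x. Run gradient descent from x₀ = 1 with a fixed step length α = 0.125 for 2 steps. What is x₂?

0.08203125

h′(x) = 6x² - 4x + 3
Step 1: h′(1) = 5; x₁ = 1 − 0.125·5 = 0.375
Step 2: h′(0.375) = 2.34375; x₂ = 0.375 − 0.125·2.34375 = 0.08203125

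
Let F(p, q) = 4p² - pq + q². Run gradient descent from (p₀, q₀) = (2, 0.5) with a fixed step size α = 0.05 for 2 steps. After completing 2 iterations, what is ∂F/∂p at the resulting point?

∇F = (8p - q, -p + 2q)
Step 1: at (2, 0.5), ∇F = (15.5, -1) → (2, 0.5) − 0.05·(15.5, -1) = (1.225, 0.55)
Step 2: at (1.225, 0.55), ∇F = (9.25, -0.125) → (1.225, 0.55) − 0.05·(9.25, -0.125) = (0.7625, 0.55625)
∂F/∂p at (0.7625, 0.55625) = 5.54375

5.54375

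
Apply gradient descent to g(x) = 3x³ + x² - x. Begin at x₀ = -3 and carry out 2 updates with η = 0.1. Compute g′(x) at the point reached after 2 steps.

g′(x) = 9x² + 2x - 1
Step 1: g′(-3) = 74; x₁ = -3 − 0.1·74 = -10.4
Step 2: g′(-10.4) = 951.64; x₂ = -10.4 − 0.1·951.64 = -105.564
g′(x) at (-105.564) = 100081.694864

100081.694864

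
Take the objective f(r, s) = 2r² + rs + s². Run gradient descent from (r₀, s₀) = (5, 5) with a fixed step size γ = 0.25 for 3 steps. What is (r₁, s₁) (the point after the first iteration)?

∇f = (4r + s, r + 2s)
Step 1: at (5, 5), ∇f = (25, 15) → (5, 5) − 0.25·(25, 15) = (-1.25, 1.25)

(-1.25, 1.25)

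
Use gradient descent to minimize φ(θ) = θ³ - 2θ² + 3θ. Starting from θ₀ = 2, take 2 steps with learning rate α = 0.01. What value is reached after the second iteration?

φ′(θ) = 3θ² - 4θ + 3
Step 1: φ′(2) = 7; θ₁ = 2 − 0.01·7 = 1.93
Step 2: φ′(1.93) = 6.4547; θ₂ = 1.93 − 0.01·6.4547 = 1.865453

1.865453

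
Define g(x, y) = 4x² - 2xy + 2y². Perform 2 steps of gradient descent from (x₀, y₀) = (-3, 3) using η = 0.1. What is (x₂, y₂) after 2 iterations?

(0.24, 0.72)

∇g = (8x - 2y, -2x + 4y)
(x₁, y₁) = (-3, 3) − 0.1·(-30, 18) = (0, 1.2)
(x₂, y₂) = (0, 1.2) − 0.1·(-2.4, 4.8) = (0.24, 0.72)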